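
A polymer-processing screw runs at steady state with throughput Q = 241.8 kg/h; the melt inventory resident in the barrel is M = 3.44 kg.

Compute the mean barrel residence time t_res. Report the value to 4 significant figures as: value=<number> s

Throughput in SI: Q_s = 241.8 kg/h ÷ 3600 s/h = 0.0671667 kg/s
Mean residence time: t_res = M/Q_s = 3.44 kg / 0.0671667 kg/s = 51.2159 s

value=51.22 s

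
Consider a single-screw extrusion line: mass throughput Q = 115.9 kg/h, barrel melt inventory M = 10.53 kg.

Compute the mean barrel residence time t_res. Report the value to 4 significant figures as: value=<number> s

Throughput in SI: Q_s = 115.9 kg/h ÷ 3600 s/h = 0.0321944 kg/s
t_res = M / Q_s = 10.53 ÷ 0.0321944 = 327.075 s

value=327.1 s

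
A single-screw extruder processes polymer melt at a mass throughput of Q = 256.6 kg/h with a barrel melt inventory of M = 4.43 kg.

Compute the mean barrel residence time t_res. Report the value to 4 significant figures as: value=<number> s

value=62.15 s

Convert throughput: Q = 256.6 kg/h = 256.6/3600 = 0.0712778 kg/s
t_res = M / Q_s = 4.43 / 0.0712778 = 62.1512 s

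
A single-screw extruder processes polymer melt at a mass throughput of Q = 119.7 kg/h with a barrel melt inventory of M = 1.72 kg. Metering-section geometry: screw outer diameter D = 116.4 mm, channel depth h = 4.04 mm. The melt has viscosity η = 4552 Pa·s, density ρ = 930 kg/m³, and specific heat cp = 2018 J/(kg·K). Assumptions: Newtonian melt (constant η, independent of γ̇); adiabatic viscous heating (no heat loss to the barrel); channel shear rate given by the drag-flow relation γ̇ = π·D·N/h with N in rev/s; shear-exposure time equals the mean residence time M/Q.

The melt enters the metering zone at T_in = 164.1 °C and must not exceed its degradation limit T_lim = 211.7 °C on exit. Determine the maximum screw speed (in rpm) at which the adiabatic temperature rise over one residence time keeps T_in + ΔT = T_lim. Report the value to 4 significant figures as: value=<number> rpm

value=12.91 rpm

Throughput in SI: Q_s = 119.7 kg/h ÷ 3600 s/h = 0.03325 kg/s
Mean residence time: t_res = M/Q_s = 1.72 kg / 0.03325 kg/s = 51.7293 s
Convert to metres: D = 0.1164 m, h = 0.00404 m
Allowable rise: ΔT_a = T_lim − T_in = 211.7 − 164.1 = 47.6 K
Invert ΔT = ηγ̇²t_res/(ρcp) for γ̇: γ̇_max² = ΔT_a ρ cp / (η t_res) = 47.6·930·2018 / (4552·51.7293) = 379.378 s⁻²
γ̇_max = √379.378 = 19.4776 s⁻¹
N_max = γ̇_max·h / (π·D) = 19.4776 · 0.00404 / (π · 0.1164) = 0.215186 rev/s = 12.9112 rpm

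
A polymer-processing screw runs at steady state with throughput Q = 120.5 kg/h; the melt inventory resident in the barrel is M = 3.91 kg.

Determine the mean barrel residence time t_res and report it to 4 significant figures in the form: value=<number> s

value=116.8 s

Throughput in SI: Q_s = 120.5 kg/h ÷ 3600 s/h = 0.0334722 kg/s
t_res = M / Q_s = 3.91 / 0.0334722 = 116.813 s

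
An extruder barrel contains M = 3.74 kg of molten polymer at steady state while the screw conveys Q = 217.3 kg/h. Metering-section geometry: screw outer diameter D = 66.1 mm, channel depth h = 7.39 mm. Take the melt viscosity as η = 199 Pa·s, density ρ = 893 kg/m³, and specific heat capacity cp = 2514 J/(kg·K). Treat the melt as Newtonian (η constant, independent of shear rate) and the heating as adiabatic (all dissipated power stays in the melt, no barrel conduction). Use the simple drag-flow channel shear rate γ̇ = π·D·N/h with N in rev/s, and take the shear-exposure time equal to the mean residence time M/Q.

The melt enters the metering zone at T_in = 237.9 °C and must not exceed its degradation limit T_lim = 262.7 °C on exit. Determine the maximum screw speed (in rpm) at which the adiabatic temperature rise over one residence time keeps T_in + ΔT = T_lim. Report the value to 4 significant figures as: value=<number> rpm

value=143.5 rpm

Convert throughput: Q = 217.3 kg/h = 217.3/3600 = 0.0603611 kg/s
Mean residence time: t_res = M/Q_s = 3.74 kg / 0.0603611 kg/s = 61.9604 s
Geometry in SI: D = 66.1 mm → 0.0661 m, h = 7.39 mm → 0.00739 m
ΔT_a = T_lim − T_in = 262.7 °C − 237.9 °C = 24.8 K
Invert ΔT = ηγ̇²t_res/(ρcp) for γ̇: γ̇_max² = ΔT_a ρ cp / (η t_res) = 24.8·893·2514 / (199·61.9604) = 4515.45 s⁻²
Take the square root: γ̇_max = √(4515.45) = 67.1971 s⁻¹
N_max = γ̇_max·h / (π·D) = 67.1971 · 0.00739 / (π · 0.0661) = 2.39135 rev/s = 143.481 rpm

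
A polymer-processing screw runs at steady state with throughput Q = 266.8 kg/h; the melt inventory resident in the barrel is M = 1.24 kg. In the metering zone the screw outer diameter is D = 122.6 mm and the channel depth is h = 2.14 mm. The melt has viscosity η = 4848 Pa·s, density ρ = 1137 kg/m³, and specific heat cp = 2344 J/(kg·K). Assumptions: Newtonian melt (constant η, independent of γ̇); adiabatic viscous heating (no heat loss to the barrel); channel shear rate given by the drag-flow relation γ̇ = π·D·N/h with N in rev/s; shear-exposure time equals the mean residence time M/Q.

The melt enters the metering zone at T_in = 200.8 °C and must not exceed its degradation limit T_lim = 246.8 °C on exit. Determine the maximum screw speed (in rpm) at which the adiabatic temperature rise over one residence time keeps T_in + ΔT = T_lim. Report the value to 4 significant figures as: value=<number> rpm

Q_s = Q / 3600 = 266.8 / 3600 = 0.0741111 kg/s
Mean residence time: t_res = M/Q_s = 1.24 kg / 0.0741111 kg/s = 16.7316 s
D = 122.6 mm = 0.1226 m;  h = 2.14 mm = 0.00214 m
Allowable rise: ΔT_a = T_lim − T_in = 246.8 − 200.8 = 46 K
γ̇_max² = ΔT_a·ρ·cp / (η·t_res) = [46 × 1137 × 2344] / [4848 × 16.7316] = 1511.38 s⁻²
γ̇_max = sqrt(1511.38) = 38.8765 s⁻¹
N_max = γ̇_max h / (πD) = 38.8765·0.00214/(π·0.1226) = 0.216004 rev/s → ×60 = 12.9602 rpm

value=12.96 rpm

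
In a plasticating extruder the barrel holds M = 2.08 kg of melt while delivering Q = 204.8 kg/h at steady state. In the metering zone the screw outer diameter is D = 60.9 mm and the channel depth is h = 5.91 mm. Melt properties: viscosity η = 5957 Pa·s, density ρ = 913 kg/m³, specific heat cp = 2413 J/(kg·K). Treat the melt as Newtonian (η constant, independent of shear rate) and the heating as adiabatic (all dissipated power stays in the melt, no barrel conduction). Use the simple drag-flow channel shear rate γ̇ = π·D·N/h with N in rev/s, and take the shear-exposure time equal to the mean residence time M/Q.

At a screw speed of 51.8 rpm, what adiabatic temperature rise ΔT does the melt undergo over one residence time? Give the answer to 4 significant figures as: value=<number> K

value=77.22 K

Q_s = Q / 3600 = 204.8 / 3600 = 0.0568889 kg/s
t_res = M / Q_s = 2.08 / 0.0568889 = 36.5625 s
Convert to SI: D = 0.0609 m, h = 0.00591 m, N = 51.8/60 = 0.863333 rev/s
γ̇ = π·D·N / h = π · 0.0609 · 0.863333 / 0.00591 = 27.9485 s⁻¹
ΔT = η·γ̇²·t_res / (ρ·cp) = 5957 · (27.9485)² · 36.5625 / (913 · 2413) = 77.2239 K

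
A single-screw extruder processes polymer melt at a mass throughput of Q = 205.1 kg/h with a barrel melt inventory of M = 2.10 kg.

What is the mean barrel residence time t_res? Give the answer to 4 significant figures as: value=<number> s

value=36.86 s

Throughput in SI: Q_s = 205.1 kg/h ÷ 3600 s/h = 0.0569722 kg/s
Mean residence time: t_res = M/Q_s = 2.10 kg / 0.0569722 kg/s = 36.8601 s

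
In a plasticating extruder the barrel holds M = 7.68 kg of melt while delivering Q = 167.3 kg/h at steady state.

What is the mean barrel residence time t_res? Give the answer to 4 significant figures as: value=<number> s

value=165.3 s

Q_s = Q / 3600 = 167.3 / 3600 = 0.0464722 kg/s
t_res = M / Q_s = 7.68 ÷ 0.0464722 = 165.26 s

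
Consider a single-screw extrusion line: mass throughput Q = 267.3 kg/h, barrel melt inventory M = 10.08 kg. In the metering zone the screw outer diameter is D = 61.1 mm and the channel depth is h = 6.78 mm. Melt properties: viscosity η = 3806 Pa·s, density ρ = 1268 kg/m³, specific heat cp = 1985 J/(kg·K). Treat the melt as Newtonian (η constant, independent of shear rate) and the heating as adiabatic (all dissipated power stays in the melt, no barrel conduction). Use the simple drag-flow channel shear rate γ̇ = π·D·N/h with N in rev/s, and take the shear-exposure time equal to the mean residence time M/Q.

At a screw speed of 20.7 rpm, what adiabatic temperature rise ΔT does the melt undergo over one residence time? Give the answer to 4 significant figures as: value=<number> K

Convert throughput: Q = 267.3 kg/h = 267.3/3600 = 0.07425 kg/s
Mean residence time: t_res = M/Q_s = 10.08 kg / 0.07425 kg/s = 135.758 s
Geometry in metres: D = 61.1 mm → 0.0611 m, h = 6.78 mm → 0.00678 m; screw speed N = 20.7 rpm = 0.345 rev/s
Shear rate: γ̇ = πDN/h = π·0.0611·0.345/0.00678 = 9.76743 s⁻¹
Adiabatic rise: ΔT = η γ̇² t_res / (ρ cp) = 3806·(9.76743)²·135.758 / (1268·1985) = 19.5846 K

value=19.58 K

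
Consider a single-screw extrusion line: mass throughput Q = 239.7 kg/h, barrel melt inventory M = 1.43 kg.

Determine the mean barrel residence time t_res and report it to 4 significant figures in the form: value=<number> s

Q_s = Q / 3600 = 239.7 / 3600 = 0.0665833 kg/s
t_res = M / Q_s = 1.43 ÷ 0.0665833 = 21.4768 s

value=21.48 s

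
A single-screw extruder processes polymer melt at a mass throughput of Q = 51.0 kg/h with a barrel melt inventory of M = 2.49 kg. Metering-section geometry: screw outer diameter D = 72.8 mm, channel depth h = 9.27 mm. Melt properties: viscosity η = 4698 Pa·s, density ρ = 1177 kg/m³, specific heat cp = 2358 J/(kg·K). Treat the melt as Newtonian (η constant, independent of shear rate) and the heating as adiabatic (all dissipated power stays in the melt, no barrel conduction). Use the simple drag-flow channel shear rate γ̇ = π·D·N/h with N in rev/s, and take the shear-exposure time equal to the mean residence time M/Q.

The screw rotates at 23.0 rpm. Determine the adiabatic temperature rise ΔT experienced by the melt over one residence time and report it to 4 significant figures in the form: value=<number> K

value=26.61 K

Throughput in SI: Q_s = 51.0 kg/h ÷ 3600 s/h = 0.0141667 kg/s
Mean residence time: t_res = M/Q_s = 2.49 kg / 0.0141667 kg/s = 175.765 s
D = 72.8 mm = 0.0728 m;  h = 9.27 mm = 0.00927 m;  N = 23.0 rpm / 60 = 0.383333 rev/s
γ̇ = π D N / h = (π)(0.0728)(0.383333) / 0.00927 = 9.45754 s⁻¹
Adiabatic rise: ΔT = η γ̇² t_res / (ρ cp) = 4698·(9.45754)²·175.765 / (1177·2358) = 26.6122 K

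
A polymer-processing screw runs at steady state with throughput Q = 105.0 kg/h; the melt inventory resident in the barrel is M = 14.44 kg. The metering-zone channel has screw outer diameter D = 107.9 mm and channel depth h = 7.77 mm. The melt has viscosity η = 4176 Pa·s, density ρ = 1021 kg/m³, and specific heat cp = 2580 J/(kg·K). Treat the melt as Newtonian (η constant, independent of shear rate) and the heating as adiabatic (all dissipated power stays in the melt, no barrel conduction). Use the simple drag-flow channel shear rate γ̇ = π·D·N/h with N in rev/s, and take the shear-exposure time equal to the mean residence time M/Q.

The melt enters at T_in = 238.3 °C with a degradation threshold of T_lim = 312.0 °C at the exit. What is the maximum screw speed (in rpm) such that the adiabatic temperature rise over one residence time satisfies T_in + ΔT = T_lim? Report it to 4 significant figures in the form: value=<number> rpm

Convert throughput: Q = 105.0 kg/h = 105.0/3600 = 0.0291667 kg/s
t_res = M / Q_s = 14.44 ÷ 0.0291667 = 495.086 s
Convert to metres: D = 0.1079 m, h = 0.00777 m
ΔT_a = T_lim − T_in = 312.0 °C − 238.3 °C = 73.7 K
γ̇_max² = ΔT_a·ρ·cp / (η·t_res) = [73.7 × 1021 × 2580] / [4176 × 495.086] = 93.9014 s⁻²
γ̇_max = sqrt(93.9014) = 9.69027 s⁻¹
N_max = γ̇_max·h / (π·D) = 9.69027 · 0.00777 / (π · 0.1079) = 0.222119 rev/s = 13.3271 rpm

value=13.33 rpm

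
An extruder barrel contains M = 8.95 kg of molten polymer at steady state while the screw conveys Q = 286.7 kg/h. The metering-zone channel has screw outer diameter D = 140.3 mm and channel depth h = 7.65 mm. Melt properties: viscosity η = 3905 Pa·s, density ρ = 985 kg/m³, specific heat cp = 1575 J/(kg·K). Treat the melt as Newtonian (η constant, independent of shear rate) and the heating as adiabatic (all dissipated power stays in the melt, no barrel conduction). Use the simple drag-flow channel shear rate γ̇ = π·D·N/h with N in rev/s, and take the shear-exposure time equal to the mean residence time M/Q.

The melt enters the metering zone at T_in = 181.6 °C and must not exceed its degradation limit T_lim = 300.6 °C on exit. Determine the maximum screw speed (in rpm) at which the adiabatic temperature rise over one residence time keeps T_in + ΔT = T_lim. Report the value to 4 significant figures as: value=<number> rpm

value=21.36 rpm

Throughput in SI: Q_s = 286.7 kg/h ÷ 3600 s/h = 0.0796389 kg/s
Mean residence time: t_res = M/Q_s = 8.95 kg / 0.0796389 kg/s = 112.382 s
Geometry in SI: D = 140.3 mm → 0.1403 m, h = 7.65 mm → 0.00765 m
Allowable rise: ΔT_a = T_lim − T_in = 300.6 − 181.6 = 119 K
Invert ΔT = ηγ̇²t_res/(ρcp) for γ̇: γ̇_max² = ΔT_a ρ cp / (η t_res) = 119·985·1575 / (3905·112.382) = 420.673 s⁻²
Take the square root: γ̇_max = √(420.673) = 20.5103 s⁻¹
N_max = γ̇_max h / (πD) = 20.5103·0.00765/(π·0.1403) = 0.355981 rev/s → ×60 = 21.3588 rpm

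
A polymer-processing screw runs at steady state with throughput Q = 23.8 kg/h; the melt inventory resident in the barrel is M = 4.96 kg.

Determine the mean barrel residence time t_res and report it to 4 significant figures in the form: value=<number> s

value=750.3 s

Throughput in SI: Q_s = 23.8 kg/h ÷ 3600 s/h = 0.00661111 kg/s
t_res = M / Q_s = 4.96 ÷ 0.00661111 = 750.252 s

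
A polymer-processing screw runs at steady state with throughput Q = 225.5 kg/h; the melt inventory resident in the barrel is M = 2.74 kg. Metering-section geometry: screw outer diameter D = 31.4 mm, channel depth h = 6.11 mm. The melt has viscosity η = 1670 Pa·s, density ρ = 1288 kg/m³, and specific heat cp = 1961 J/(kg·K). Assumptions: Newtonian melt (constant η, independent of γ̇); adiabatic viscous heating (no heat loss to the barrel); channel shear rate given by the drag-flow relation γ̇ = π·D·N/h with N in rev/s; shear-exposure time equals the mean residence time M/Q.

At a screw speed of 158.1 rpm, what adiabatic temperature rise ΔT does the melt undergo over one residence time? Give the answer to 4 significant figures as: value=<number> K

Throughput in SI: Q_s = 225.5 kg/h ÷ 3600 s/h = 0.0626389 kg/s
t_res = M / Q_s = 2.74 ÷ 0.0626389 = 43.7428 s
D = 31.4 mm = 0.0314 m;  h = 6.11 mm = 0.00611 m;  N = 158.1 rpm / 60 = 2.635 rev/s
γ̇ = π·D·N / h = π · 0.0314 · 2.635 / 0.00611 = 42.5421 s⁻¹
ΔT = η·γ̇²·t_res / (ρ·cp) = 1670 · (42.5421)² · 43.7428 / (1288 · 1961) = 52.3441 K

value=52.34 K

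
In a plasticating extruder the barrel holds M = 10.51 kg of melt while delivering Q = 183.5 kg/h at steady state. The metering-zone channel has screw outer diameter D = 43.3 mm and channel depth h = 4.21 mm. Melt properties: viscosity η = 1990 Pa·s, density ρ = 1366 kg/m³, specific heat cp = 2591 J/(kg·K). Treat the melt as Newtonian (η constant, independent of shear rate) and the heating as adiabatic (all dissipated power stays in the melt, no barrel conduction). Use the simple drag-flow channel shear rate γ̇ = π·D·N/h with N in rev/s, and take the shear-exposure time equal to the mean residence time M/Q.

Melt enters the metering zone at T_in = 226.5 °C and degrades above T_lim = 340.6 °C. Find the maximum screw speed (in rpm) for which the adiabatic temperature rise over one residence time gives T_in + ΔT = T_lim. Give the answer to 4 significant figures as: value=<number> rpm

Convert throughput: Q = 183.5 kg/h = 183.5/3600 = 0.0509722 kg/s
Mean residence time: t_res = M/Q_s = 10.51 kg / 0.0509722 kg/s = 206.191 s
Geometry in SI: D = 43.3 mm → 0.0433 m, h = 4.21 mm → 0.00421 m
ΔT_a = T_lim − T_in = 340.6 °C − 226.5 °C = 114.1 K
γ̇_max² = ΔT_a·ρ·cp / (η·t_res) = [114.1 × 1366 × 2591] / [1990 × 206.191] = 984.196 s⁻²
Take the square root: γ̇_max = √(984.196) = 31.3719 s⁻¹
N_max = γ̇_max h / (πD) = 31.3719·0.00421/(π·0.0433) = 0.970924 rev/s → ×60 = 58.2554 rpm

value=58.26 rpm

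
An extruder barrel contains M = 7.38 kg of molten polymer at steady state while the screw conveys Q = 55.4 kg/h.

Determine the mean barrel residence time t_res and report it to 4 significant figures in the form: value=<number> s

Convert throughput: Q = 55.4 kg/h = 55.4/3600 = 0.0153889 kg/s
t_res = M / Q_s = 7.38 ÷ 0.0153889 = 479.567 s

value=479.6 s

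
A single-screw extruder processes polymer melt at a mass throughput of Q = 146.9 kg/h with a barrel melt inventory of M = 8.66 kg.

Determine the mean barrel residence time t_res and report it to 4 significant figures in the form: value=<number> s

value=212.2 s

Convert throughput: Q = 146.9 kg/h = 146.9/3600 = 0.0408056 kg/s
Mean residence time: t_res = M/Q_s = 8.66 kg / 0.0408056 kg/s = 212.226 s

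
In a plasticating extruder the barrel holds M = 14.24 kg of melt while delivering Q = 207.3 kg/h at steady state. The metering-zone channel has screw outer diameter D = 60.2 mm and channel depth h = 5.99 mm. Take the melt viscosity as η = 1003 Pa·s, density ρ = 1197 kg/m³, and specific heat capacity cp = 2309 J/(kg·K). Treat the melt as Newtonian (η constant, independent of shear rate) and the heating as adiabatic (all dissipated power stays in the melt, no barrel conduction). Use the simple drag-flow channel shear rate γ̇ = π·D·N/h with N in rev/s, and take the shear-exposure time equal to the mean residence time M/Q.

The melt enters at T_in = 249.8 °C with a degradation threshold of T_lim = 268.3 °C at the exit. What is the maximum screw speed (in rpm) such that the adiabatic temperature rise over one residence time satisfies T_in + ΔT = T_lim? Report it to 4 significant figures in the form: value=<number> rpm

value=27.28 rpm

Q_s = Q / 3600 = 207.3 / 3600 = 0.0575833 kg/s
Mean residence time: t_res = M/Q_s = 14.24 kg / 0.0575833 kg/s = 247.294 s
D = 60.2 mm = 0.0602 m;  h = 5.99 mm = 0.00599 m
ΔT_a = T_lim − T_in = 268.3 °C − 249.8 °C = 18.5 K
γ̇_max² = ΔT_a·ρ·cp / (η·t_res) = [18.5 × 1197 × 2309] / [1003 × 247.294] = 206.146 s⁻²
Take the square root: γ̇_max = √(206.146) = 14.3578 s⁻¹
N_max = γ̇_max h / (πD) = 14.3578·0.00599/(π·0.0602) = 0.454745 rev/s → ×60 = 27.2847 rpm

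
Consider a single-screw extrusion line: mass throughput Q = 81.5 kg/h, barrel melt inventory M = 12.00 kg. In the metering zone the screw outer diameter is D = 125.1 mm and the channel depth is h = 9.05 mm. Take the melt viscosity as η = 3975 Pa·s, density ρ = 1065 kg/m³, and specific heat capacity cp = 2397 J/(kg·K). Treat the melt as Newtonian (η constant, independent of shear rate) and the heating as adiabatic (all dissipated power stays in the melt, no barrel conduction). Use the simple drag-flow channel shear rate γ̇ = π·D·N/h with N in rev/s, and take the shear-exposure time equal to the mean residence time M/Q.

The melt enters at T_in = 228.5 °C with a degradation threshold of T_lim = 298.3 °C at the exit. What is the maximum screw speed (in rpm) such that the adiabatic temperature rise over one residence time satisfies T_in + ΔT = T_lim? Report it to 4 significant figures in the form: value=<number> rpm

Throughput in SI: Q_s = 81.5 kg/h ÷ 3600 s/h = 0.0226389 kg/s
t_res = M / Q_s = 12.00 ÷ 0.0226389 = 530.061 s
Convert to metres: D = 0.1251 m, h = 0.00905 m
ΔT_a = T_lim − T_in = 298.3 °C − 228.5 °C = 69.8 K
γ̇_max² = ΔT_a·ρ·cp / (η·t_res) = [69.8 × 1065 × 2397] / [3975 × 530.061] = 84.5687 s⁻²
Take the square root: γ̇_max = √(84.5687) = 9.19613 s⁻¹
Solve γ̇ = πDN/h for N: N_max = γ̇_max·h/(π·D) = 9.19613 × 0.00905 / (π × 0.1251) = 0.211761 rev/s = 12.7057 rpm

value=12.71 rpm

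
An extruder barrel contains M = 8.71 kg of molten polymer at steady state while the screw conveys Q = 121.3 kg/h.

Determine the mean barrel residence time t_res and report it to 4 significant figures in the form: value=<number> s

Convert throughput: Q = 121.3 kg/h = 121.3/3600 = 0.0336944 kg/s
t_res = M / Q_s = 8.71 / 0.0336944 = 258.5 s

value=258.5 s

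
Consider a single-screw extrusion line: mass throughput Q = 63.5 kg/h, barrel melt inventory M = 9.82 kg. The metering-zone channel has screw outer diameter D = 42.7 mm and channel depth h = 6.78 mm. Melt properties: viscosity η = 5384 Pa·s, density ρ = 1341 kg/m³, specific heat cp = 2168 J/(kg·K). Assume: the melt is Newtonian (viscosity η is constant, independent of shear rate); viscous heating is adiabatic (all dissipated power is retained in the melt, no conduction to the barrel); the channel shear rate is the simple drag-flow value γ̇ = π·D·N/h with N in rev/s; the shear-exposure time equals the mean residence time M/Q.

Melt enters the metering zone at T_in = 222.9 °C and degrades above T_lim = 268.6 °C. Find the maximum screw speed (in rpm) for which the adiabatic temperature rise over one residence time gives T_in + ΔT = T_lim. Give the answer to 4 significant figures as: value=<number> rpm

value=20.19 rpm

Throughput in SI: Q_s = 63.5 kg/h ÷ 3600 s/h = 0.0176389 kg/s
t_res = M / Q_s = 9.82 ÷ 0.0176389 = 556.724 s
Convert to metres: D = 0.0427 m, h = 0.00678 m
ΔT_a = T_lim − T_in = 268.6 °C − 222.9 °C = 45.7 K
Invert ΔT = ηγ̇²t_res/(ρcp) for γ̇: γ̇_max² = ΔT_a ρ cp / (η t_res) = 45.7·1341·2168 / (5384·556.724) = 44.326 s⁻²
γ̇_max = sqrt(44.326) = 6.65778 s⁻¹
Solve γ̇ = πDN/h for N: N_max = γ̇_max·h/(π·D) = 6.65778 × 0.00678 / (π × 0.0427) = 0.336497 rev/s = 20.1898 rpm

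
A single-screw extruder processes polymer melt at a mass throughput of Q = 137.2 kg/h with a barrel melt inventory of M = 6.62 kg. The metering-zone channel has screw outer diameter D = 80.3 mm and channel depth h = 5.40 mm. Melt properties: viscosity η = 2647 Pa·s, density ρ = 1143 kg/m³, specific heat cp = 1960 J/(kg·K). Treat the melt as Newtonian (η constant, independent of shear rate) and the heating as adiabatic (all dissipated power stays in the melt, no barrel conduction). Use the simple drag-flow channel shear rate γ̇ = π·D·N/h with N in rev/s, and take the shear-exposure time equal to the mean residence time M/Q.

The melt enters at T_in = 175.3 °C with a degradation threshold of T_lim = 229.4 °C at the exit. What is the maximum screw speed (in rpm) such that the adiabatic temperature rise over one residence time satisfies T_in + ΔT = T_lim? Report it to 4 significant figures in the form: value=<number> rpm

value=20.85 rpm

Throughput in SI: Q_s = 137.2 kg/h ÷ 3600 s/h = 0.0381111 kg/s
t_res = M / Q_s = 6.62 ÷ 0.0381111 = 173.703 s
D = 80.3 mm = 0.0803 m;  h = 5.40 mm = 0.0054 m
ΔT_a = T_lim − T_in = 229.4 − 175.3 = 54.1 K
γ̇_max² = ΔT_a·ρ·cp/(η·t_res) = 54.1·1143·1960/(2647·173.703) = 263.596 s⁻²
Take the square root: γ̇_max = √(263.596) = 16.2356 s⁻¹
N_max = γ̇_max h / (πD) = 16.2356·0.0054/(π·0.0803) = 0.347535 rev/s → ×60 = 20.8521 rpm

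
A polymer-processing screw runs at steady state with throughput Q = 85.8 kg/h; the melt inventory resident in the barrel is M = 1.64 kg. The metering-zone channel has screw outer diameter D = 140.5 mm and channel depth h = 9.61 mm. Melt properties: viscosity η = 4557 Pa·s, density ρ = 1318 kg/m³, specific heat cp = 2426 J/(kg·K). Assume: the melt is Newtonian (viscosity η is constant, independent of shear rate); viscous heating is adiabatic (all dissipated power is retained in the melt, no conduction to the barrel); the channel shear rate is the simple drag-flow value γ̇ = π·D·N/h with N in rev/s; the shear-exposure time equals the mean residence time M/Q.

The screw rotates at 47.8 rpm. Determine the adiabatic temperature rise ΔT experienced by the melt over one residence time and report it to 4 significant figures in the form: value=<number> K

Convert throughput: Q = 85.8 kg/h = 85.8/3600 = 0.0238333 kg/s
t_res = M / Q_s = 1.64 ÷ 0.0238333 = 68.8112 s
D = 140.5 mm = 0.1405 m;  h = 9.61 mm = 0.00961 m;  N = 47.8 rpm / 60 = 0.796667 rev/s
γ̇ = π D N / h = (π)(0.1405)(0.796667) / 0.00961 = 36.5914 s⁻¹
ΔT = η·γ̇²·t_res/(ρ·cp) = [4557 × 36.5914² × 68.8112] / [1318 × 2426] = 131.308 K

value=131.3 K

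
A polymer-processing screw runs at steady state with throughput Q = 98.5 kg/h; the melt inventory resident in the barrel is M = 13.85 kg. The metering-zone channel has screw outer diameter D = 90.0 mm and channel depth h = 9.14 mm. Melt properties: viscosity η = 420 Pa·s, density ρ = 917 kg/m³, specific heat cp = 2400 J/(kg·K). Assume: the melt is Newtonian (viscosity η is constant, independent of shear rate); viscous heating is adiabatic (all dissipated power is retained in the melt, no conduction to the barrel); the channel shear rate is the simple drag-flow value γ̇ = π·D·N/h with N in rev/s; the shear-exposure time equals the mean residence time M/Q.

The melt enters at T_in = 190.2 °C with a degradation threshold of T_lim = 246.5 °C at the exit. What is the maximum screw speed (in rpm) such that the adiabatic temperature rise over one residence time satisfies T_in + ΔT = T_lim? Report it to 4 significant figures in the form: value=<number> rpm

value=46.82 rpm

Throughput in SI: Q_s = 98.5 kg/h ÷ 3600 s/h = 0.0273611 kg/s
t_res = M / Q_s = 13.85 / 0.0273611 = 506.193 s
Convert to metres: D = 0.09 m, h = 0.00914 m
Allowable rise: ΔT_a = T_lim − T_in = 246.5 − 190.2 = 56.3 K
γ̇_max² = ΔT_a·ρ·cp / (η·t_res) = [56.3 × 917 × 2400] / [420 × 506.193] = 582.805 s⁻²
γ̇_max = sqrt(582.805) = 24.1414 s⁻¹
N_max = γ̇_max·h / (π·D) = 24.1414 · 0.00914 / (π · 0.09) = 0.780397 rev/s = 46.8238 rpm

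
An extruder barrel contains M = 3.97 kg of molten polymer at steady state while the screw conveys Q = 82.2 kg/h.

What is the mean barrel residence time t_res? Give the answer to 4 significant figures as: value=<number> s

Throughput in SI: Q_s = 82.2 kg/h ÷ 3600 s/h = 0.0228333 kg/s
Mean residence time: t_res = M/Q_s = 3.97 kg / 0.0228333 kg/s = 173.869 s

value=173.9 s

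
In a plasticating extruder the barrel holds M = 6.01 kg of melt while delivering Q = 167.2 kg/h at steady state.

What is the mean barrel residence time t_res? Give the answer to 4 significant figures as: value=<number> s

Throughput in SI: Q_s = 167.2 kg/h ÷ 3600 s/h = 0.0464444 kg/s
t_res = M / Q_s = 6.01 / 0.0464444 = 129.402 s

value=129.4 s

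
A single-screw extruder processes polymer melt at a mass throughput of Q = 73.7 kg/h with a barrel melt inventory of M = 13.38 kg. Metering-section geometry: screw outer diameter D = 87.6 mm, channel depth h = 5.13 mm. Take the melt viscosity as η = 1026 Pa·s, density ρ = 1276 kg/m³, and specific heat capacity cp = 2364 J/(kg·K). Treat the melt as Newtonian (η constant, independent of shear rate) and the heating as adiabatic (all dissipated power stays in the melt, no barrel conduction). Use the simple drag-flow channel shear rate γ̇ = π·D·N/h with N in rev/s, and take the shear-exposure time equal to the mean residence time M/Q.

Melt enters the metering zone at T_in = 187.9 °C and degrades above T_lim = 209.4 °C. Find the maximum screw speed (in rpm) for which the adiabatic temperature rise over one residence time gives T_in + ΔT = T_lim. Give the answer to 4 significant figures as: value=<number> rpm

Q_s = Q / 3600 = 73.7 / 3600 = 0.0204722 kg/s
t_res = M / Q_s = 13.38 / 0.0204722 = 653.569 s
Geometry in SI: D = 87.6 mm → 0.0876 m, h = 5.13 mm → 0.00513 m
ΔT_a = T_lim − T_in = 209.4 − 187.9 = 21.5 K
γ̇_max² = ΔT_a·ρ·cp / (η·t_res) = [21.5 × 1276 × 2364] / [1026 × 653.569] = 96.716 s⁻²
Take the square root: γ̇_max = √(96.716) = 9.83443 s⁻¹
N_max = γ̇_max·h / (π·D) = 9.83443 · 0.00513 / (π · 0.0876) = 0.183321 rev/s = 10.9993 rpm

value=11.00 rpm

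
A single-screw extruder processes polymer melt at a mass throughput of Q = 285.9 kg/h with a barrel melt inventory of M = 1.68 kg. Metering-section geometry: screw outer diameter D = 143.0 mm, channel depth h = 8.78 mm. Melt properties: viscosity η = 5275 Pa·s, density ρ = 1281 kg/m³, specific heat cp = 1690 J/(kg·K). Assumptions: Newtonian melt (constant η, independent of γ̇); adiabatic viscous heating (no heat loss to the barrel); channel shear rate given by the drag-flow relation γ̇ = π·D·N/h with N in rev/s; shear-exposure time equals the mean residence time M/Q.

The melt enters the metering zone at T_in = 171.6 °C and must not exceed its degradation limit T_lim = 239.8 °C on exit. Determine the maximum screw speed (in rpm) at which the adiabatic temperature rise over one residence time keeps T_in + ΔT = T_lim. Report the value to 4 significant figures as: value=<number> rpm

Convert throughput: Q = 285.9 kg/h = 285.9/3600 = 0.0794167 kg/s
t_res = M / Q_s = 1.68 / 0.0794167 = 21.1542 s
D = 143.0 mm = 0.143 m;  h = 8.78 mm = 0.00878 m
ΔT_a = T_lim − T_in = 239.8 − 171.6 = 68.2 K
γ̇_max² = ΔT_a·ρ·cp / (η·t_res) = [68.2 × 1281 × 1690] / [5275 × 21.1542] = 1323.12 s⁻²
γ̇_max = sqrt(1323.12) = 36.3748 s⁻¹
N_max = γ̇_max·h / (π·D) = 36.3748 · 0.00878 / (π · 0.143) = 0.7109 rev/s = 42.654 rpm

value=42.65 rpm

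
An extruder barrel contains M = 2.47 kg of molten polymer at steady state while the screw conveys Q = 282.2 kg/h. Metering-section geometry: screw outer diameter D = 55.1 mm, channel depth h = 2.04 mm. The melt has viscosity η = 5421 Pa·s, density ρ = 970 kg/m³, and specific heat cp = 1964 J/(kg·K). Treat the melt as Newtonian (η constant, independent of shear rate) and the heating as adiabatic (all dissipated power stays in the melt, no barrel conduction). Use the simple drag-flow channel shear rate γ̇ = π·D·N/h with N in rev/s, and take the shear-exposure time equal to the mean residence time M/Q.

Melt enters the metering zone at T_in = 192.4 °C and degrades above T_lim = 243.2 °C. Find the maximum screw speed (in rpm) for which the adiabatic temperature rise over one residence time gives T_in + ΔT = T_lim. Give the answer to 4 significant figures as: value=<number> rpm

value=16.83 rpm

Throughput in SI: Q_s = 282.2 kg/h ÷ 3600 s/h = 0.0783889 kg/s
t_res = M / Q_s = 2.47 ÷ 0.0783889 = 31.5096 s
Geometry in SI: D = 55.1 mm → 0.0551 m, h = 2.04 mm → 0.00204 m
Allowable rise: ΔT_a = T_lim − T_in = 243.2 − 192.4 = 50.8 K
Invert ΔT = ηγ̇²t_res/(ρcp) for γ̇: γ̇_max² = ΔT_a ρ cp / (η t_res) = 50.8·970·1964 / (5421·31.5096) = 566.572 s⁻²
γ̇_max = √566.572 = 23.8028 s⁻¹
N_max = γ̇_max h / (πD) = 23.8028·0.00204/(π·0.0551) = 0.280515 rev/s → ×60 = 16.8309 rpm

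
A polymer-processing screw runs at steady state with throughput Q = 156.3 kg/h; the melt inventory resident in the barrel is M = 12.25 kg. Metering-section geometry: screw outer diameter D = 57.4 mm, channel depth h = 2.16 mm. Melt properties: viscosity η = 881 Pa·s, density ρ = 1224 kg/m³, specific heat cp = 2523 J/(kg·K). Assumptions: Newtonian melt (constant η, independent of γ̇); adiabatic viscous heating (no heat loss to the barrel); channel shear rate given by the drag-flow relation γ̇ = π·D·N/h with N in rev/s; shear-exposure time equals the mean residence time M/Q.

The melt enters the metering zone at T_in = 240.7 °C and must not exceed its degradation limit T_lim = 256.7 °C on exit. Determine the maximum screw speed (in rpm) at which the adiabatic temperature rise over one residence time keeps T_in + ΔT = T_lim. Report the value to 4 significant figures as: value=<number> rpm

value=10.13 rpm

Q_s = Q / 3600 = 156.3 / 3600 = 0.0434167 kg/s
Mean residence time: t_res = M/Q_s = 12.25 kg / 0.0434167 kg/s = 282.15 s
D = 57.4 mm = 0.0574 m;  h = 2.16 mm = 0.00216 m
ΔT_a = T_lim − T_in = 256.7 °C − 240.7 °C = 16 K
γ̇_max² = ΔT_a·ρ·cp/(η·t_res) = 16·1224·2523/(881·282.15) = 198.776 s⁻²
γ̇_max = sqrt(198.776) = 14.0988 s⁻¹
N_max = γ̇_max h / (πD) = 14.0988·0.00216/(π·0.0574) = 0.168878 rev/s → ×60 = 10.1327 rpm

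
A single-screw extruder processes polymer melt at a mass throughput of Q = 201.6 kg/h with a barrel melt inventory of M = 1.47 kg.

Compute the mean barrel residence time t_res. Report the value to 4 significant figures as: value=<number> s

value=26.25 s

Convert throughput: Q = 201.6 kg/h = 201.6/3600 = 0.056 kg/s
Mean residence time: t_res = M/Q_s = 1.47 kg / 0.056 kg/s = 26.25 s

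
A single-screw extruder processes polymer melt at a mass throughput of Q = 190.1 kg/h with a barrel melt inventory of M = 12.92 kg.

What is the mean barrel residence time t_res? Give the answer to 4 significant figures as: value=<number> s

value=244.7 s

Convert throughput: Q = 190.1 kg/h = 190.1/3600 = 0.0528056 kg/s
t_res = M / Q_s = 12.92 / 0.0528056 = 244.671 s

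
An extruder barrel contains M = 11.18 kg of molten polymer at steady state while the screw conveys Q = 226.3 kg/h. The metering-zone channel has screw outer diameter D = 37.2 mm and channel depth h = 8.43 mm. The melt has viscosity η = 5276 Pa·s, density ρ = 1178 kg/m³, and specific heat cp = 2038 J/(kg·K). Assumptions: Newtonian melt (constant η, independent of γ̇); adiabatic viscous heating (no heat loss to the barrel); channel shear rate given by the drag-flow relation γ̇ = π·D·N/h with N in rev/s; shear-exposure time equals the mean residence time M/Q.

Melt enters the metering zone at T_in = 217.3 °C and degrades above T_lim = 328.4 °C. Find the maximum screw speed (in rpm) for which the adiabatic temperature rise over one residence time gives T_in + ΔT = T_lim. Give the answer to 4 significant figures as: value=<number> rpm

Convert throughput: Q = 226.3 kg/h = 226.3/3600 = 0.0628611 kg/s
t_res = M / Q_s = 11.18 ÷ 0.0628611 = 177.852 s
Convert to metres: D = 0.0372 m, h = 0.00843 m
ΔT_a = T_lim − T_in = 328.4 °C − 217.3 °C = 111.1 K
γ̇_max² = ΔT_a·ρ·cp / (η·t_res) = [111.1 × 1178 × 2038] / [5276 × 177.852] = 284.249 s⁻²
Take the square root: γ̇_max = √(284.249) = 16.8597 s⁻¹
N_max = γ̇_max h / (πD) = 16.8597·0.00843/(π·0.0372) = 1.21614 rev/s → ×60 = 72.9685 rpm

value=72.97 rpm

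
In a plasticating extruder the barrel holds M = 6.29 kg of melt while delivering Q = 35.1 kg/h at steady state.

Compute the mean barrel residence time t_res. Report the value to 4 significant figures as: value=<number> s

Throughput in SI: Q_s = 35.1 kg/h ÷ 3600 s/h = 0.00975 kg/s
t_res = M / Q_s = 6.29 / 0.00975 = 645.128 s

value=645.1 s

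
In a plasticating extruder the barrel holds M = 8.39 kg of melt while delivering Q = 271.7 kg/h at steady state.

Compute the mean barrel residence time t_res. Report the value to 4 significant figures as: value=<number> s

value=111.2 s

Q_s = Q / 3600 = 271.7 / 3600 = 0.0754722 kg/s
Mean residence time: t_res = M/Q_s = 8.39 kg / 0.0754722 kg/s = 111.167 s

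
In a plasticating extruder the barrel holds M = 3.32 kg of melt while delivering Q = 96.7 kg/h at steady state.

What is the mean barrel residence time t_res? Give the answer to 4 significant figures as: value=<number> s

value=123.6 s

Convert throughput: Q = 96.7 kg/h = 96.7/3600 = 0.0268611 kg/s
Mean residence time: t_res = M/Q_s = 3.32 kg / 0.0268611 kg/s = 123.599 s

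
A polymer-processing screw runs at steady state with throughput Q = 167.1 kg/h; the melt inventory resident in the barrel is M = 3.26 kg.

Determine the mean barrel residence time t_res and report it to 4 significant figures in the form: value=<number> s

Convert throughput: Q = 167.1 kg/h = 167.1/3600 = 0.0464167 kg/s
Mean residence time: t_res = M/Q_s = 3.26 kg / 0.0464167 kg/s = 70.2334 s

value=70.23 s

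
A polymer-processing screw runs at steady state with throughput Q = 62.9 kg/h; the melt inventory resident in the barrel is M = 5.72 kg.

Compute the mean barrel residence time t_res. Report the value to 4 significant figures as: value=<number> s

Throughput in SI: Q_s = 62.9 kg/h ÷ 3600 s/h = 0.0174722 kg/s
t_res = M / Q_s = 5.72 / 0.0174722 = 327.377 s

value=327.4 s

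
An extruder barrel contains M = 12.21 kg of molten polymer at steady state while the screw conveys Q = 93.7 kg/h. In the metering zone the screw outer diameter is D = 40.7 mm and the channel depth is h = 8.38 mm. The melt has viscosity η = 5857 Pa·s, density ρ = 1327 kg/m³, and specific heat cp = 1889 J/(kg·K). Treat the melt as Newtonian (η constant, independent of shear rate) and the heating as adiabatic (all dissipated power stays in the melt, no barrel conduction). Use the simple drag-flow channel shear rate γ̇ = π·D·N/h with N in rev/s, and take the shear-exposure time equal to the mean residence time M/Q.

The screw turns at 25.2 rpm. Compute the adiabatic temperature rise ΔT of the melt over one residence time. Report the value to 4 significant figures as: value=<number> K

value=45.01 K

Convert throughput: Q = 93.7 kg/h = 93.7/3600 = 0.0260278 kg/s
t_res = M / Q_s = 12.21 ÷ 0.0260278 = 469.114 s
Convert to SI: D = 0.0407 m, h = 0.00838 m, N = 25.2/60 = 0.42 rev/s
γ̇ = π·D·N / h = π · 0.0407 · 0.42 / 0.00838 = 6.4084 s⁻¹
ΔT = η·γ̇²·t_res/(ρ·cp) = [5857 × 6.4084² × 469.114] / [1327 × 1889] = 45.0143 K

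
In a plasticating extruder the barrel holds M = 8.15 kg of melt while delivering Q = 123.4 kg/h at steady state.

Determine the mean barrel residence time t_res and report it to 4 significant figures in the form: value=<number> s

value=237.8 s

Q_s = Q / 3600 = 123.4 / 3600 = 0.0342778 kg/s
t_res = M / Q_s = 8.15 / 0.0342778 = 237.763 s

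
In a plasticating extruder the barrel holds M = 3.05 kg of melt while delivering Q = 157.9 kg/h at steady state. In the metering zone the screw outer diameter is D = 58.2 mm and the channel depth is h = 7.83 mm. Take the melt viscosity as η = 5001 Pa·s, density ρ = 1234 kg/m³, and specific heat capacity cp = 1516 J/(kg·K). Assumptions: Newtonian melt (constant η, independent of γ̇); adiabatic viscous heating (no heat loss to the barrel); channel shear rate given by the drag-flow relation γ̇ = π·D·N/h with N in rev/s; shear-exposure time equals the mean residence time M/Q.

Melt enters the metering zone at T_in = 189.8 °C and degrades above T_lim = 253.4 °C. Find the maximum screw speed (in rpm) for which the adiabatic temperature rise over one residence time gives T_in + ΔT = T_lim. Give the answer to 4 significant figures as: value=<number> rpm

value=47.53 rpm

Convert throughput: Q = 157.9 kg/h = 157.9/3600 = 0.0438611 kg/s
t_res = M / Q_s = 3.05 / 0.0438611 = 69.5377 s
Convert to metres: D = 0.0582 m, h = 0.00783 m
ΔT_a = T_lim − T_in = 253.4 − 189.8 = 63.6 K
γ̇_max² = ΔT_a·ρ·cp/(η·t_res) = 63.6·1234·1516/(5001·69.5377) = 342.133 s⁻²
γ̇_max = √342.133 = 18.4968 s⁻¹
N_max = γ̇_max·h / (π·D) = 18.4968 · 0.00783 / (π · 0.0582) = 0.792111 rev/s = 47.5267 rpm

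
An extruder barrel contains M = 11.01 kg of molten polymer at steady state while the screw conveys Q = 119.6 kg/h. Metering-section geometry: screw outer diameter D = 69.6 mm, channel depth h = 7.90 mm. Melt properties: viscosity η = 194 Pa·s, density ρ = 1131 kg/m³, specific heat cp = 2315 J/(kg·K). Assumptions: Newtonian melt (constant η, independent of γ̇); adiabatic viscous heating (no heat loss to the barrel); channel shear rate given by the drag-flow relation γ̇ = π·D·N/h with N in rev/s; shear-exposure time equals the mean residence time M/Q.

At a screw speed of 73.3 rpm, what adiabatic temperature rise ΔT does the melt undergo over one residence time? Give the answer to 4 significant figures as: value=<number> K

value=28.07 K

Convert throughput: Q = 119.6 kg/h = 119.6/3600 = 0.0332222 kg/s
t_res = M / Q_s = 11.01 / 0.0332222 = 331.405 s
Geometry in metres: D = 69.6 mm → 0.0696 m, h = 7.90 mm → 0.0079 m; screw speed N = 73.3 rpm = 1.22167 rev/s
γ̇ = π·D·N / h = π · 0.0696 · 1.22167 / 0.0079 = 33.8131 s⁻¹
ΔT = η·γ̇²·t_res / (ρ·cp) = 194 · (33.8131)² · 331.405 / (1131 · 2315) = 28.0748 K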